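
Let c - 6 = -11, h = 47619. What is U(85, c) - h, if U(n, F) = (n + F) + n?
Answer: -47454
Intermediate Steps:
c = -5 (c = 6 - 11 = -5)
U(n, F) = F + 2*n (U(n, F) = (F + n) + n = F + 2*n)
U(85, c) - h = (-5 + 2*85) - 1*47619 = (-5 + 170) - 47619 = 165 - 47619 = -47454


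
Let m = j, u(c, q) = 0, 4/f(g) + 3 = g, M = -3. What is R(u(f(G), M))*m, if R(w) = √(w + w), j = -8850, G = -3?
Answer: 0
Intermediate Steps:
f(g) = 4/(-3 + g)
R(w) = √2*√w (R(w) = √(2*w) = √2*√w)
m = -8850
R(u(f(G), M))*m = (√2*√0)*(-8850) = (√2*0)*(-8850) = 0*(-8850) = 0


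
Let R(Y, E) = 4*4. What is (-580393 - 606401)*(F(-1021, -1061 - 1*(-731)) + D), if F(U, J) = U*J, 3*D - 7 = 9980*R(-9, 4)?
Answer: -463038360246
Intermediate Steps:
R(Y, E) = 16
D = 53229 (D = 7/3 + (9980*16)/3 = 7/3 + (⅓)*159680 = 7/3 + 159680/3 = 53229)
F(U, J) = J*U
(-580393 - 606401)*(F(-1021, -1061 - 1*(-731)) + D) = (-580393 - 606401)*((-1061 - 1*(-731))*(-1021) + 53229) = -1186794*((-1061 + 731)*(-1021) + 53229) = -1186794*(-330*(-1021) + 53229) = -1186794*(336930 + 53229) = -1186794*390159 = -463038360246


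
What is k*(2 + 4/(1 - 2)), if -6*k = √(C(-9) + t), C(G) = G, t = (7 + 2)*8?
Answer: √7 ≈ 2.6458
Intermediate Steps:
t = 72 (t = 9*8 = 72)
k = -√7/2 (k = -√(-9 + 72)/6 = -√7/2 ≈ -1.3229)
k*(2 + 4/(1 - 2)) = (-√7/2)*(2 + 4/(1 - 2)) = (-√7/2)*(2 + 4/(-1)) = (-√7/2)*(2 - 1*4) = (-√7/2)*(2 - 4) = -√7/2*(-2) = √7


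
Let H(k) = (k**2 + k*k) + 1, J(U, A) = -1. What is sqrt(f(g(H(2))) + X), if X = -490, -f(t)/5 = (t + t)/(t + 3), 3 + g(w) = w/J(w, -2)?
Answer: I*sqrt(4530)/3 ≈ 22.435*I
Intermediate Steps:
H(k) = 1 + 2*k**2 (H(k) = (k**2 + k**2) + 1 = 2*k**2 + 1 = 1 + 2*k**2)
g(w) = -3 - w (g(w) = -3 + w/(-1) = -3 + w*(-1) = -3 - w)
f(t) = -10*t/(3 + t) (f(t) = -5*(t + t)/(t + 3) = -5*2*t/(3 + t) = -10*t/(3 + t))
sqrt(f(g(H(2))) + X) = sqrt(-10*(-3 - (1 + 2*2**2))/(3 + (-3 - (1 + 2*2**2))) - 490) = sqrt(-10*(-3 - (1 + 2*4))/(3 + (-3 - (1 + 2*4))) - 490) = sqrt(-10*(-3 - (1 + 8))/(3 + (-3 - (1 + 8))) - 490) = sqrt(-10*(-3 - 1*9)/(3 + (-3 - 1*9)) - 490) = sqrt(-10*(-3 - 9)/(3 + (-3 - 9)) - 490) = sqrt(-10*(-12)/(3 - 12) - 490) = sqrt(-10*(-12)/(-9) - 490) = sqrt(-10*(-12)*(-1/9) - 490) = sqrt(-40/3 - 490) = sqrt(-1510/3) = I*sqrt(4530)/3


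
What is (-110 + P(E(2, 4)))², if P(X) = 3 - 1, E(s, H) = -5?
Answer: 11664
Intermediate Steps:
P(X) = 2
(-110 + P(E(2, 4)))² = (-110 + 2)² = (-108)² = 11664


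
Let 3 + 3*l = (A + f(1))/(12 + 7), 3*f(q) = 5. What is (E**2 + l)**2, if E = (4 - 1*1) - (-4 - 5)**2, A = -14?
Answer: 1081924504336/29241 ≈ 3.7000e+7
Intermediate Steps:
f(q) = 5/3 (f(q) = (1/3)*5 = 5/3)
l = -208/171 (l = -1 + ((-14 + 5/3)/(12 + 7))/3 = -1 + (-37/3/19)/3 = -1 + (-37/3*1/19)/3 = -1 + (1/3)*(-37/57) = -1 - 37/171 = -208/171 ≈ -1.2164)
E = -78 (E = (4 - 1) - 1*(-9)**2 = 3 - 1*81 = 3 - 81 = -78)
(E**2 + l)**2 = ((-78)**2 - 208/171)**2 = (6084 - 208/171)**2 = (1040156/171)**2 = 1081924504336/29241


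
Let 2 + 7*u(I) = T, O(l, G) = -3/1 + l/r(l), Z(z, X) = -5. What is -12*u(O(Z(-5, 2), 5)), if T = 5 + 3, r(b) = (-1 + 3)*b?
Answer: -72/7 ≈ -10.286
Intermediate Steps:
r(b) = 2*b
O(l, G) = -5/2 (O(l, G) = -3/1 + l/((2*l)) = -3*1 + l*(1/(2*l)) = -3 + ½ = -5/2)
T = 8
u(I) = 6/7 (u(I) = -2/7 + (⅐)*8 = -2/7 + 8/7 = 6/7)
-12*u(O(Z(-5, 2), 5)) = -12*6/7 = -72/7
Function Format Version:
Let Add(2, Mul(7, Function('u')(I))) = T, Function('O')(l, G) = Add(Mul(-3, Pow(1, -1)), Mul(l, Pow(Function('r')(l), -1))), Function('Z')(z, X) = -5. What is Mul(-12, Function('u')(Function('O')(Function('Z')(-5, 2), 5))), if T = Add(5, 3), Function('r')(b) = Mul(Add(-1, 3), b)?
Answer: Rational(-72, 7) ≈ -10.286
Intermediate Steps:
Function('r')(b) = Mul(2, b)
Function('O')(l, G) = Rational(-5, 2) (Function('O')(l, G) = Add(Mul(-3, Pow(1, -1)), Mul(l, Pow(Mul(2, l), -1))) = Add(Mul(-3, 1), Mul(l, Mul(Rational(1, 2), Pow(l, -1)))) = Add(-3, Rational(1, 2)) = Rational(-5, 2))
T = 8
Function('u')(I) = Rational(6, 7) (Function('u')(I) = Add(Rational(-2, 7), Mul(Rational(1, 7), 8)) = Add(Rational(-2, 7), Rational(8, 7)) = Rational(6, 7))
Mul(-12, Function('u')(Function('O')(Function('Z')(-5, 2), 5))) = Mul(-12, Rational(6, 7)) = Rational(-72, 7)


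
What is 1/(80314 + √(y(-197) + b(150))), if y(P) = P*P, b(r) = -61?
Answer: 40157/3225149924 - √9687/3225149924 ≈ 1.2421e-5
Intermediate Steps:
y(P) = P²
1/(80314 + √(y(-197) + b(150))) = 1/(80314 + √((-197)² - 61)) = 1/(80314 + √(38809 - 61)) = 1/(80314 + √38748) = 1/(80314 + 2*√9687)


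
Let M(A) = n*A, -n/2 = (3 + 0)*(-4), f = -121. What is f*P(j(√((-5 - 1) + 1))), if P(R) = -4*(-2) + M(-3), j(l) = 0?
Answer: 7744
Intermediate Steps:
n = 24 (n = -2*(3 + 0)*(-4) = -6*(-4) = -2*(-12) = 24)
M(A) = 24*A
P(R) = -64 (P(R) = -4*(-2) + 24*(-3) = 8 - 72 = -64)
f*P(j(√((-5 - 1) + 1))) = -121*(-64) = 7744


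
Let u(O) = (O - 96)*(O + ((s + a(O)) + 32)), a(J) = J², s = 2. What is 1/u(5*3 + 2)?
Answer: -1/26860 ≈ -3.7230e-5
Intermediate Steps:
u(O) = (-96 + O)*(34 + O + O²) (u(O) = (O - 96)*(O + ((2 + O²) + 32)) = (-96 + O)*(O + (34 + O²)) = (-96 + O)*(34 + O + O²))
1/u(5*3 + 2) = 1/(-3264 + (5*3 + 2)³ - 95*(5*3 + 2)² - 62*(5*3 + 2)) = 1/(-3264 + (15 + 2)³ - 95*(15 + 2)² - 62*(15 + 2)) = 1/(-3264 + 17³ - 95*17² - 62*17) = 1/(-3264 + 4913 - 95*289 - 1054) = 1/(-3264 + 4913 - 27455 - 1054) = 1/(-26860) = -1/26860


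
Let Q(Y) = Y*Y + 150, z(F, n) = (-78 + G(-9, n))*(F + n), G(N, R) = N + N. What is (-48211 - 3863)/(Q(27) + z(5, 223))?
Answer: 17358/7003 ≈ 2.4787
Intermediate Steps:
G(N, R) = 2*N
z(F, n) = -96*F - 96*n (z(F, n) = (-78 + 2*(-9))*(F + n) = (-78 - 18)*(F + n) = -96*(F + n) = -96*F - 96*n)
Q(Y) = 150 + Y² (Q(Y) = Y² + 150 = 150 + Y²)
(-48211 - 3863)/(Q(27) + z(5, 223)) = (-48211 - 3863)/((150 + 27²) + (-96*5 - 96*223)) = -52074/((150 + 729) + (-480 - 21408)) = -52074/(879 - 21888) = -52074/(-21009) = -52074*(-1/21009) = 17358/7003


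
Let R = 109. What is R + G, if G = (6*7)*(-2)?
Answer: 25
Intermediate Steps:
G = -84 (G = 42*(-2) = -84)
R + G = 109 - 84 = 25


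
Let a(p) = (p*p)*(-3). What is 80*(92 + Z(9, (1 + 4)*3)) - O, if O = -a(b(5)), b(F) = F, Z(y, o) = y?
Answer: 8005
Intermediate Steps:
a(p) = -3*p² (a(p) = p²*(-3) = -3*p²)
O = 75 (O = -(-3)*5² = -(-3)*25 = -1*(-75) = 75)
80*(92 + Z(9, (1 + 4)*3)) - O = 80*(92 + 9) - 1*75 = 80*101 - 75 = 8080 - 75 = 8005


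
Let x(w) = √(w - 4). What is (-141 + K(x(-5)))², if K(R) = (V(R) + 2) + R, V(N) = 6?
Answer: 17680 - 798*I ≈ 17680.0 - 798.0*I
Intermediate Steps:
x(w) = √(-4 + w)
K(R) = 8 + R (K(R) = (6 + 2) + R = 8 + R)
(-141 + K(x(-5)))² = (-141 + (8 + √(-4 - 5)))² = (-141 + (8 + √(-9)))² = (-141 + (8 + 3*I))² = (-133 + 3*I)²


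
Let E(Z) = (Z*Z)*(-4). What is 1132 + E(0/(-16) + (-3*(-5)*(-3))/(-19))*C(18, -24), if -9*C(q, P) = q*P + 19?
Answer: 36952/361 ≈ 102.36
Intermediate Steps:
E(Z) = -4*Z² (E(Z) = Z²*(-4) = -4*Z²)
C(q, P) = -19/9 - P*q/9 (C(q, P) = -(q*P + 19)/9 = -(P*q + 19)/9 = -(19 + P*q)/9 = -19/9 - P*q/9)
1132 + E(0/(-16) + (-3*(-5)*(-3))/(-19))*C(18, -24) = 1132 + (-4*(0/(-16) + (-3*(-5)*(-3))/(-19))²)*(-19/9 - ⅑*(-24)*18) = 1132 + (-4*(0*(-1/16) + (15*(-3))*(-1/19))²)*(-19/9 + 48) = 1132 - 4*(0 - 45*(-1/19))²*(413/9) = 1132 - 4*(0 + 45/19)²*(413/9) = 1132 - 4*(45/19)²*(413/9) = 1132 - 4*2025/361*(413/9) = 1132 - 8100/361*413/9 = 1132 - 371700/361 = 36952/361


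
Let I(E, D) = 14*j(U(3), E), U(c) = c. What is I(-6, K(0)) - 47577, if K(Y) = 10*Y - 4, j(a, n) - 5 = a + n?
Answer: -47549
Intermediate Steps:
j(a, n) = 5 + a + n (j(a, n) = 5 + (a + n) = 5 + a + n)
K(Y) = -4 + 10*Y
I(E, D) = 112 + 14*E (I(E, D) = 14*(5 + 3 + E) = 14*(8 + E) = 112 + 14*E)
I(-6, K(0)) - 47577 = (112 + 14*(-6)) - 47577 = (112 - 84) - 47577 = 28 - 47577 = -47549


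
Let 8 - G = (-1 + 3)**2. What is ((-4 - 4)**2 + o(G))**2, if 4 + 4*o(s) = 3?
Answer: 65025/16 ≈ 4064.1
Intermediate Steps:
G = 4 (G = 8 - (-1 + 3)**2 = 8 - 1*2**2 = 8 - 1*4 = 8 - 4 = 4)
o(s) = -1/4 (o(s) = -1 + (1/4)*3 = -1 + 3/4 = -1/4)
((-4 - 4)**2 + o(G))**2 = ((-4 - 4)**2 - 1/4)**2 = ((-8)**2 - 1/4)**2 = (64 - 1/4)**2 = (255/4)**2 = 65025/16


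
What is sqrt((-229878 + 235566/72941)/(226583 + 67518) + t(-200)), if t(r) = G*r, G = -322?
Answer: 16*sqrt(320678510451687312518)/1129053739 ≈ 253.77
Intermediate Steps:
t(r) = -322*r
sqrt((-229878 + 235566/72941)/(226583 + 67518) + t(-200)) = sqrt((-229878 + 235566/72941)/(226583 + 67518) - 322*(-200)) = sqrt((-229878 + 235566*(1/72941))/294101 + 64400) = sqrt((-229878 + 235566/72941)*(1/294101) + 64400) = sqrt(-16767295632/72941*1/294101 + 64400) = sqrt(-16767295632/21452021041 + 64400) = sqrt(1381493387744768/21452021041) = 16*sqrt(320678510451687312518)/1129053739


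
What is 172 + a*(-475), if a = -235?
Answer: 111797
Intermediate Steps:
172 + a*(-475) = 172 - 235*(-475) = 172 + 111625 = 111797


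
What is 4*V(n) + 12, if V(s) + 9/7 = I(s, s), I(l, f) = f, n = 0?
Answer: 48/7 ≈ 6.8571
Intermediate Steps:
V(s) = -9/7 + s
4*V(n) + 12 = 4*(-9/7 + 0) + 12 = 4*(-9/7) + 12 = -36/7 + 12 = 48/7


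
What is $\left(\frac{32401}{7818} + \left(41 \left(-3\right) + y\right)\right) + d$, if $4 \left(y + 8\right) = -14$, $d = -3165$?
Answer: $- \frac{12881545}{3909} \approx -3295.4$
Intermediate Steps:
$y = - \frac{23}{2}$ ($y = -8 + \frac{1}{4} \left(-14\right) = -8 - \frac{7}{2} = - \frac{23}{2} \approx -11.5$)
$\left(\frac{32401}{7818} + \left(41 \left(-3\right) + y\right)\right) + d = \left(\frac{32401}{7818} + \left(41 \left(-3\right) - \frac{23}{2}\right)\right) - 3165 = \left(32401 \cdot \frac{1}{7818} - \frac{269}{2}\right) - 3165 = \left(\frac{32401}{7818} - \frac{269}{2}\right) - 3165 = - \frac{509560}{3909} - 3165 = - \frac{12881545}{3909}$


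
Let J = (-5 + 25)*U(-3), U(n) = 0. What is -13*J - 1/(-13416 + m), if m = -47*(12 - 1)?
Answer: 1/13933 ≈ 7.1772e-5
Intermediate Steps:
m = -517 (m = -47*11 = -517)
J = 0 (J = (-5 + 25)*0 = 20*0 = 0)
-13*J - 1/(-13416 + m) = -13*0 - 1/(-13416 - 517) = 0 - 1/(-13933) = 0 - 1*(-1/13933) = 0 + 1/13933 = 1/13933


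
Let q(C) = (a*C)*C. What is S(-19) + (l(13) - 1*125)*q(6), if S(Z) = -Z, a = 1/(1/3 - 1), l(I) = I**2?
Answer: -2357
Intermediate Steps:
a = -3/2 (a = 1/(1*(1/3) - 1) = 1/(1/3 - 1) = 1/(-2/3) = -3/2 ≈ -1.5000)
q(C) = -3*C**2/2 (q(C) = (-3*C/2)*C = -3*C**2/2)
S(-19) + (l(13) - 1*125)*q(6) = -1*(-19) + (13**2 - 1*125)*(-3/2*6**2) = 19 + (169 - 125)*(-3/2*36) = 19 + 44*(-54) = 19 - 2376 = -2357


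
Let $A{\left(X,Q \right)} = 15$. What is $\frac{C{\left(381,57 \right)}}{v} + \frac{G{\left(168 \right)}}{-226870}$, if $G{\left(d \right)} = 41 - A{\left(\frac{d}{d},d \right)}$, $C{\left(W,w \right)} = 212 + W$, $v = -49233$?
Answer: $- \frac{67906984}{5584745355} \approx -0.012159$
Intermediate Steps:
$G{\left(d \right)} = 26$ ($G{\left(d \right)} = 41 - 15 = 26$)
$\frac{C{\left(381,57 \right)}}{v} + \frac{G{\left(168 \right)}}{-226870} = \frac{212 + 381}{-49233} + \frac{26}{-226870} = 593 \left(- \frac{1}{49233}\right) + 26 \left(- \frac{1}{226870}\right) = - \frac{593}{49233} - \frac{13}{113435} = - \frac{67906984}{5584745355}$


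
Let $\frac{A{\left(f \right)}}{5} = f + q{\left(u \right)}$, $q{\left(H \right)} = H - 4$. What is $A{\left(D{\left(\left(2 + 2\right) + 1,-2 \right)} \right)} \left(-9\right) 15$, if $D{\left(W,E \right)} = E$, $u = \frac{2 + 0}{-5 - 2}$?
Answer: $\frac{29700}{7} \approx 4242.9$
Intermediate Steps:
$u = - \frac{2}{7}$ ($u = \frac{2}{-7} = 2 \left(- \frac{1}{7}\right) = - \frac{2}{7} \approx -0.28571$)
$q{\left(H \right)} = -4 + H$ ($q{\left(H \right)} = H - 4 = -4 + H$)
$A{\left(f \right)} = - \frac{150}{7} + 5 f$ ($A{\left(f \right)} = 5 \left(f - \frac{30}{7}\right) = 5 \left(- \frac{30}{7} + f\right) = - \frac{150}{7} + 5 f$)
$A{\left(D{\left(\left(2 + 2\right) + 1,-2 \right)} \right)} \left(-9\right) 15 = \left(- \frac{150}{7} + 5 \left(-2\right)\right) \left(-9\right) 15 = \left(- \frac{150}{7} - 10\right) \left(-9\right) 15 = \left(- \frac{220}{7}\right) \left(-9\right) 15 = \frac{1980}{7} \cdot 15 = \frac{29700}{7}$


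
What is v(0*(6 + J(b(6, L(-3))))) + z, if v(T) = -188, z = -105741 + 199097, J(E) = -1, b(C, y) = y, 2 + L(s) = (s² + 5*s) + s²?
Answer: 93168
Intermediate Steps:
L(s) = -2 + 2*s² + 5*s (L(s) = -2 + ((s² + 5*s) + s²) = -2 + (2*s² + 5*s) = -2 + 2*s² + 5*s)
z = 93356
v(0*(6 + J(b(6, L(-3))))) + z = -188 + 93356 = 93168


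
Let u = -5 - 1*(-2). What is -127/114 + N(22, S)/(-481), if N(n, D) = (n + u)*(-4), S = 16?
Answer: -52423/54834 ≈ -0.95603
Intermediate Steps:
u = -3 (u = -5 + 2 = -3)
N(n, D) = 12 - 4*n (N(n, D) = (n - 3)*(-4) = (-3 + n)*(-4) = 12 - 4*n)
-127/114 + N(22, S)/(-481) = -127/114 + (12 - 4*22)/(-481) = -127*1/114 + (12 - 88)*(-1/481) = -127/114 - 76*(-1/481) = -127/114 + 76/481 = -52423/54834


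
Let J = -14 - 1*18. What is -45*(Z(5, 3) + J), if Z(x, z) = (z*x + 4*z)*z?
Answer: -2205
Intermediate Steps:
J = -32 (J = -14 - 18 = -32)
Z(x, z) = z*(4*z + x*z) (Z(x, z) = (x*z + 4*z)*z = (4*z + x*z)*z = z*(4*z + x*z))
-45*(Z(5, 3) + J) = -45*(3**2*(4 + 5) - 32) = -45*(9*9 - 32) = -45*(81 - 32) = -45*49 = -2205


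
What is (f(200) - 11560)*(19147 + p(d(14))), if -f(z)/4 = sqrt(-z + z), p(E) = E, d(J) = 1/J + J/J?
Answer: -1549461940/7 ≈ -2.2135e+8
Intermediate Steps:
d(J) = 1 + 1/J (d(J) = 1/J + 1 = 1 + 1/J)
f(z) = 0 (f(z) = -4*sqrt(-z + z) = -4*sqrt(0) = -4*0 = 0)
(f(200) - 11560)*(19147 + p(d(14))) = (0 - 11560)*(19147 + (1 + 14)/14) = -11560*(19147 + (1/14)*15) = -11560*(19147 + 15/14) = -11560*268073/14 = -1549461940/7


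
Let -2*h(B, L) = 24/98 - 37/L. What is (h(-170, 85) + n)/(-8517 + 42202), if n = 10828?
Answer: 90198033/280596050 ≈ 0.32145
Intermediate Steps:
h(B, L) = -6/49 + 37/(2*L) (h(B, L) = -(24/98 - 37/L)/2 = -(24*(1/98) - 37/L)/2 = -(12/49 - 37/L)/2 = -6/49 + 37/(2*L))
(h(-170, 85) + n)/(-8517 + 42202) = ((1/98)*(1813 - 12*85)/85 + 10828)/(-8517 + 42202) = ((1/98)*(1/85)*(1813 - 1020) + 10828)/33685 = ((1/98)*(1/85)*793 + 10828)*(1/33685) = (793/8330 + 10828)*(1/33685) = (90198033/8330)*(1/33685) = 90198033/280596050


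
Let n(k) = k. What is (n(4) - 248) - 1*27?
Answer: -271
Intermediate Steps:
(n(4) - 248) - 1*27 = (4 - 248) - 1*27 = -244 - 27 = -271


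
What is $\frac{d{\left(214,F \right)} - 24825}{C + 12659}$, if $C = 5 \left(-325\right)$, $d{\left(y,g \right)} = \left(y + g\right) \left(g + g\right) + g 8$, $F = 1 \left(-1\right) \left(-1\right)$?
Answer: $- \frac{8129}{3678} \approx -2.2102$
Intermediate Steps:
$F = 1$ ($F = \left(-1\right) \left(-1\right) = 1$)
$d{\left(y,g \right)} = 8 g + 2 g \left(g + y\right)$ ($d{\left(y,g \right)} = \left(g + y\right) 2 g + 8 g = 2 g \left(g + y\right) + 8 g = 8 g + 2 g \left(g + y\right)$)
$C = -1625$
$\frac{d{\left(214,F \right)} - 24825}{C + 12659} = \frac{2 \cdot 1 \left(4 + 1 + 214\right) - 24825}{-1625 + 12659} = \frac{2 \cdot 1 \cdot 219 - 24825}{11034} = \left(438 - 24825\right) \frac{1}{11034} = \left(-24387\right) \frac{1}{11034} = - \frac{8129}{3678}$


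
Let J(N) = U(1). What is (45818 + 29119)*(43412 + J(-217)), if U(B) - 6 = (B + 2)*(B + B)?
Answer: 3254064288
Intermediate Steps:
U(B) = 6 + 2*B*(2 + B) (U(B) = 6 + (B + 2)*(B + B) = 6 + (2 + B)*(2*B) = 6 + 2*B*(2 + B))
J(N) = 12 (J(N) = 6 + 2*1**2 + 4*1 = 6 + 2*1 + 4 = 6 + 2 + 4 = 12)
(45818 + 29119)*(43412 + J(-217)) = (45818 + 29119)*(43412 + 12) = 74937*43424 = 3254064288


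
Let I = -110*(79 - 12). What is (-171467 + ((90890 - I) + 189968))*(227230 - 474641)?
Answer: -28887955771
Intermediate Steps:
I = -7370 (I = -110*67 = -7370)
(-171467 + ((90890 - I) + 189968))*(227230 - 474641) = (-171467 + ((90890 - 1*(-7370)) + 189968))*(227230 - 474641) = (-171467 + ((90890 + 7370) + 189968))*(-247411) = (-171467 + (98260 + 189968))*(-247411) = (-171467 + 288228)*(-247411) = 116761*(-247411) = -28887955771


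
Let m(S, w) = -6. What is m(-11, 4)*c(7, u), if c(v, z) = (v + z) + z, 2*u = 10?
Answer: -102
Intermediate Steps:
u = 5 (u = (1/2)*10 = 5)
c(v, z) = v + 2*z
m(-11, 4)*c(7, u) = -6*(7 + 2*5) = -6*(7 + 10) = -6*17 = -102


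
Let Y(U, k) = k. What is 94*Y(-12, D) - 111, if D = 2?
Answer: 77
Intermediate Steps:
94*Y(-12, D) - 111 = 94*2 - 111 = 188 - 111 = 77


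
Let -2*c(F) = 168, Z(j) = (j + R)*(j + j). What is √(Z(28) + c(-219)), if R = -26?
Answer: 2*√7 ≈ 5.2915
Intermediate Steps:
Z(j) = 2*j*(-26 + j) (Z(j) = (j - 26)*(j + j) = (-26 + j)*(2*j) = 2*j*(-26 + j))
c(F) = -84 (c(F) = -½*168 = -84)
√(Z(28) + c(-219)) = √(2*28*(-26 + 28) - 84) = √(2*28*2 - 84) = √(112 - 84) = √28 = 2*√7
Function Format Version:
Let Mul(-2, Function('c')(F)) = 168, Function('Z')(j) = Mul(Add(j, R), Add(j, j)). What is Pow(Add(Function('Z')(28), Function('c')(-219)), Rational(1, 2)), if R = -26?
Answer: Mul(2, Pow(7, Rational(1, 2))) ≈ 5.2915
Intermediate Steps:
Function('Z')(j) = Mul(2, j, Add(-26, j)) (Function('Z')(j) = Mul(Add(j, -26), Add(j, j)) = Mul(Add(-26, j), Mul(2, j)) = Mul(2, j, Add(-26, j)))
Function('c')(F) = -84 (Function('c')(F) = Mul(Rational(-1, 2), 168) = -84)
Pow(Add(Function('Z')(28), Function('c')(-219)), Rational(1, 2)) = Pow(Add(Mul(2, 28, Add(-26, 28)), -84), Rational(1, 2)) = Pow(Add(Mul(2, 28, 2), -84), Rational(1, 2)) = Pow(Add(112, -84), Rational(1, 2)) = Pow(28, Rational(1, 2)) = Mul(2, Pow(7, Rational(1, 2)))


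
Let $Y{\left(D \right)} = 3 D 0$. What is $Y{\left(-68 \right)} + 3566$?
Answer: $3566$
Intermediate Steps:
$Y{\left(D \right)} = 0$
$Y{\left(-68 \right)} + 3566 = 0 + 3566 = 3566$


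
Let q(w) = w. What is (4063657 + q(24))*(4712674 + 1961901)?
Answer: 27123343610575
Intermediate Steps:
(4063657 + q(24))*(4712674 + 1961901) = (4063657 + 24)*(4712674 + 1961901) = 4063681*6674575 = 27123343610575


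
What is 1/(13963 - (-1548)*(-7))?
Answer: 1/3127 ≈ 0.00031980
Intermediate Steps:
1/(13963 - (-1548)*(-7)) = 1/(13963 - 774*14) = 1/(13963 - 10836) = 1/3127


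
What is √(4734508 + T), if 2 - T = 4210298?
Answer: 2*√131053 ≈ 724.02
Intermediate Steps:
T = -4210296 (T = 2 - 1*4210298 = 2 - 4210298 = -4210296)
√(4734508 + T) = √(4734508 - 4210296) = √524212 = 2*√131053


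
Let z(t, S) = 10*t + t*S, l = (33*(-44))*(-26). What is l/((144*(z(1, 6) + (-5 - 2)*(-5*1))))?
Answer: 1573/306 ≈ 5.1405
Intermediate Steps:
l = 37752 (l = -1452*(-26) = 37752)
z(t, S) = 10*t + S*t
l/((144*(z(1, 6) + (-5 - 2)*(-5*1)))) = 37752/((144*(1*(10 + 6) + (-5 - 2)*(-5*1)))) = 37752/((144*(1*16 - 7*(-5)))) = 37752/((144*(16 + 35))) = 37752/((144*51)) = 37752/7344 = 37752*(1/7344) = 1573/306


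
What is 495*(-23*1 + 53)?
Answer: 14850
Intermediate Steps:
495*(-23*1 + 53) = 495*(-23 + 53) = 495*30 = 14850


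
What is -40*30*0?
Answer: 0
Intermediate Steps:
-40*30*0 = -1200*0 = 0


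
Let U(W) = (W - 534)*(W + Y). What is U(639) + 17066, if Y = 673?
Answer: 154826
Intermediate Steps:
U(W) = (-534 + W)*(673 + W) (U(W) = (W - 534)*(W + 673) = (-534 + W)*(673 + W))
U(639) + 17066 = (-359382 + 639² + 139*639) + 17066 = (-359382 + 408321 + 88821) + 17066 = 137760 + 17066 = 154826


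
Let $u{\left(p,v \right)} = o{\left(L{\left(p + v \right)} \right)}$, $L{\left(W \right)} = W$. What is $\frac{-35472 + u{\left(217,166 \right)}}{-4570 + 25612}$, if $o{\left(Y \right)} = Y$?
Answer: $- \frac{35089}{21042} \approx -1.6676$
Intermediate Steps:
$u{\left(p,v \right)} = p + v$
$\frac{-35472 + u{\left(217,166 \right)}}{-4570 + 25612} = \frac{-35472 + \left(217 + 166\right)}{-4570 + 25612} = \frac{-35472 + 383}{21042} = \left(-35089\right) \frac{1}{21042} = - \frac{35089}{21042}$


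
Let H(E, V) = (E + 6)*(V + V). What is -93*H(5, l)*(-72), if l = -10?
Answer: -1473120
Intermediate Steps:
H(E, V) = 2*V*(6 + E) (H(E, V) = (6 + E)*(2*V) = 2*V*(6 + E))
-93*H(5, l)*(-72) = -186*(-10)*(6 + 5)*(-72) = -186*(-10)*11*(-72) = -93*(-220)*(-72) = 20460*(-72) = -1473120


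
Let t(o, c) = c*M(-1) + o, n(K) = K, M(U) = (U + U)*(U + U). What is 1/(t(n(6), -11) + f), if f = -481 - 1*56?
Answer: -1/575 ≈ -0.0017391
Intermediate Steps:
M(U) = 4*U**2 (M(U) = (2*U)*(2*U) = 4*U**2)
t(o, c) = o + 4*c (t(o, c) = c*(4*(-1)**2) + o = c*(4*1) + o = c*4 + o = 4*c + o = o + 4*c)
f = -537 (f = -481 - 56 = -537)
1/(t(n(6), -11) + f) = 1/((6 + 4*(-11)) - 537) = 1/((6 - 44) - 537) = 1/(-38 - 537) = 1/(-575) = -1/575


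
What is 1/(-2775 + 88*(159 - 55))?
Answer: 1/6377 ≈ 0.00015681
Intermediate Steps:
1/(-2775 + 88*(159 - 55)) = 1/(-2775 + 88*104) = 1/(-2775 + 9152) = 1/6377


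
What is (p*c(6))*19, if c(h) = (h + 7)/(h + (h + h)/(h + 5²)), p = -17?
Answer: -130169/198 ≈ -657.42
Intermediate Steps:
c(h) = (7 + h)/(h + 2*h/(25 + h)) (c(h) = (7 + h)/(h + (2*h)/(h + 25)) = (7 + h)/(h + (2*h)/(25 + h)) = (7 + h)/(h + 2*h/(25 + h)))
(p*c(6))*19 = -17*(175 + 6² + 32*6)/(6*(27 + 6))*19 = -17*(175 + 36 + 192)/(6*33)*19 = -17*403/(6*33)*19 = -17*403/198*19 = -6851/198*19 = -130169/198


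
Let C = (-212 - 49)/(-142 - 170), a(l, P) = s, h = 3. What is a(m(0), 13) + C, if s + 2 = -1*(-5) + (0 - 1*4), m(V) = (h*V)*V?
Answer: -17/104 ≈ -0.16346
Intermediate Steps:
m(V) = 3*V² (m(V) = (3*V)*V = 3*V²)
s = -1 (s = -2 + (-1*(-5) + (0 - 1*4)) = -2 + (5 + (0 - 4)) = -2 + (5 - 4) = -2 + 1 = -1)
a(l, P) = -1
C = 87/104 (C = -261/(-312) = -261*(-1/312) = 87/104 ≈ 0.83654)
a(m(0), 13) + C = -1 + 87/104 = -17/104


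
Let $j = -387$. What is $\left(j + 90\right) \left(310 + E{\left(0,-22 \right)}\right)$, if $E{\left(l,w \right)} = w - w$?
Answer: $-92070$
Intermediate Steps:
$E{\left(l,w \right)} = 0$
$\left(j + 90\right) \left(310 + E{\left(0,-22 \right)}\right) = \left(-387 + 90\right) \left(310 + 0\right) = \left(-297\right) 310 = -92070$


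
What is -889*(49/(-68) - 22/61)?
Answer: 3987165/4148 ≈ 961.23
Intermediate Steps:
-889*(49/(-68) - 22/61) = -889*(49*(-1/68) - 22*1/61) = -889*(-49/68 - 22/61) = -889*(-4485/4148) = 3987165/4148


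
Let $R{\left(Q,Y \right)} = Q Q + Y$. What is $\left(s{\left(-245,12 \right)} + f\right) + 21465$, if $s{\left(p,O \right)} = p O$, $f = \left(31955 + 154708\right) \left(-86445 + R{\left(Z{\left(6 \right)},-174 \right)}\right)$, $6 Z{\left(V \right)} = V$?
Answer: $-16168357209$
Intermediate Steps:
$Z{\left(V \right)} = \frac{V}{6}$
$R{\left(Q,Y \right)} = Y + Q^{2}$ ($R{\left(Q,Y \right)} = Q^{2} + Y = Y + Q^{2}$)
$f = -16168375734$ ($f = \left(31955 + 154708\right) \left(-86445 - \left(174 - \left(\frac{1}{6} \cdot 6\right)^{2}\right)\right) = 186663 \left(-86445 - \left(174 - 1^{2}\right)\right) = 186663 \left(-86445 + \left(-174 + 1\right)\right) = 186663 \left(-86445 - 173\right) = 186663 \left(-86618\right) = -16168375734$)
$s{\left(p,O \right)} = O p$
$\left(s{\left(-245,12 \right)} + f\right) + 21465 = \left(12 \left(-245\right) - 16168375734\right) + 21465 = \left(-2940 - 16168375734\right) + 21465 = -16168378674 + 21465 = -16168357209$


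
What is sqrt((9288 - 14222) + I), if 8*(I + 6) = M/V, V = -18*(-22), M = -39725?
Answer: I*sqrt(345172190)/264 ≈ 70.374*I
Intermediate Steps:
V = 396
I = -58733/3168 (I = -6 + (-39725/396)/8 = -6 + (-39725*1/396)/8 = -6 + (1/8)*(-39725/396) = -6 - 39725/3168 = -58733/3168 ≈ -18.539)
sqrt((9288 - 14222) + I) = sqrt((9288 - 14222) - 58733/3168) = sqrt(-4934 - 58733/3168) = sqrt(-15689645/3168) = I*sqrt(345172190)/264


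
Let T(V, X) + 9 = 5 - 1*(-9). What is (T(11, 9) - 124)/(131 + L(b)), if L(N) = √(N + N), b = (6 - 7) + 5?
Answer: -917/1009 + 14*√2/1009 ≈ -0.88920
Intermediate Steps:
b = 4 (b = -1 + 5 = 4)
T(V, X) = 5 (T(V, X) = -9 + (5 - 1*(-9)) = -9 + (5 + 9) = -9 + 14 = 5)
L(N) = √2*√N (L(N) = √(2*N) = √2*√N)
(T(11, 9) - 124)/(131 + L(b)) = (5 - 124)/(131 + √2*√4) = -119/(131 + √2*2) = -119/(131 + 2*√2)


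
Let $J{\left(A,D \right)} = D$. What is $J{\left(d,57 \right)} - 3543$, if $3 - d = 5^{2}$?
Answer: $-3486$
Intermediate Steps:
$d = -22$ ($d = 3 - 5^{2} = 3 - 25 = -22$)
$J{\left(d,57 \right)} - 3543 = 57 - 3543 = -3486$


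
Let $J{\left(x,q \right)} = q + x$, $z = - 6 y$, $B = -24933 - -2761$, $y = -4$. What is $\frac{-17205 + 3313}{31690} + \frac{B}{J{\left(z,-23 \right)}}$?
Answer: $- \frac{351322286}{15845} \approx -22172.0$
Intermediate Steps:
$B = -22172$ ($B = -24933 + 2761 = -22172$)
$z = 24$ ($z = \left(-6\right) \left(-4\right) = 24$)
$\frac{-17205 + 3313}{31690} + \frac{B}{J{\left(z,-23 \right)}} = \frac{-17205 + 3313}{31690} - \frac{22172}{-23 + 24} = \left(-13892\right) \frac{1}{31690} - \frac{22172}{1} = - \frac{6946}{15845} - 22172 = - \frac{351322286}{15845}$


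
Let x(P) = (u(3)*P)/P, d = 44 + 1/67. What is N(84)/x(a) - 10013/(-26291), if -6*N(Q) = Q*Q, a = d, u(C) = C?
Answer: -10296059/26291 ≈ -391.62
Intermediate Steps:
d = 2949/67 (d = 44 + 1/67 = 2949/67 ≈ 44.015)
a = 2949/67 ≈ 44.015
x(P) = 3 (x(P) = (3*P)/P = 3)
N(Q) = -Q²/6 (N(Q) = -Q*Q/6 = -Q²/6)
N(84)/x(a) - 10013/(-26291) = -⅙*84²/3 - 10013/(-26291) = -⅙*7056*(⅓) - 10013*(-1/26291) = -1176*⅓ + 10013/26291 = -392 + 10013/26291 = -10296059/26291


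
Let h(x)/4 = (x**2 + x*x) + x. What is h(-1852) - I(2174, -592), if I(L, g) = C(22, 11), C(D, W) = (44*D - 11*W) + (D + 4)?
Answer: 27430951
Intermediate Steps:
h(x) = 4*x + 8*x**2 (h(x) = 4*((x**2 + x*x) + x) = 4*((x**2 + x**2) + x) = 4*(2*x**2 + x) = 4*(x + 2*x**2) = 4*x + 8*x**2)
C(D, W) = 4 - 11*W + 45*D (C(D, W) = (-11*W + 44*D) + (4 + D) = 4 - 11*W + 45*D)
I(L, g) = 873 (I(L, g) = 4 - 11*11 + 45*22 = 4 - 121 + 990 = 873)
h(-1852) - I(2174, -592) = 4*(-1852)*(1 + 2*(-1852)) - 1*873 = 4*(-1852)*(1 - 3704) - 873 = 4*(-1852)*(-3703) - 873 = 27431824 - 873 = 27430951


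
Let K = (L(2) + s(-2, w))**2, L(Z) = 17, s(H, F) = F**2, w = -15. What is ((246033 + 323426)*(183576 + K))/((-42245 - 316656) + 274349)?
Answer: -34472200565/21138 ≈ -1.6308e+6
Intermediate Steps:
K = 58564 (K = (17 + (-15)**2)**2 = (17 + 225)**2 = 242**2 = 58564)
((246033 + 323426)*(183576 + K))/((-42245 - 316656) + 274349) = ((246033 + 323426)*(183576 + 58564))/((-42245 - 316656) + 274349) = (569459*242140)/(-358901 + 274349) = 137888802260/(-84552) = 137888802260*(-1/84552) = -34472200565/21138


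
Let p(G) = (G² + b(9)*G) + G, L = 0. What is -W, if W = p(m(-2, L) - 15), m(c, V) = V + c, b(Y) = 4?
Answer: -204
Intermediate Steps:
p(G) = G² + 5*G (p(G) = (G² + 4*G) + G = G² + 5*G)
W = 204 (W = ((0 - 2) - 15)*(5 + ((0 - 2) - 15)) = (-2 - 15)*(5 + (-2 - 15)) = -17*(5 - 17) = -17*(-12) = 204)
-W = -1*204 = -204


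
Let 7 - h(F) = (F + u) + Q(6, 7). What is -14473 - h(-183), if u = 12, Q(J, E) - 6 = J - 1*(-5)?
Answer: -14634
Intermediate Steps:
Q(J, E) = 11 + J (Q(J, E) = 6 + (J - 1*(-5)) = 6 + (J + 5) = 6 + (5 + J) = 11 + J)
h(F) = -22 - F (h(F) = 7 - ((F + 12) + (11 + 6)) = 7 - ((12 + F) + 17) = 7 - (29 + F) = 7 + (-29 - F) = -22 - F)
-14473 - h(-183) = -14473 - (-22 - 1*(-183)) = -14473 - (-22 + 183) = -14473 - 1*161 = -14473 - 161 = -14634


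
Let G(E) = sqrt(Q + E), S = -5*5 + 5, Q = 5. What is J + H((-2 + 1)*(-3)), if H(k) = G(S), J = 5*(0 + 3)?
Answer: 15 + I*sqrt(15) ≈ 15.0 + 3.873*I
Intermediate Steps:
J = 15 (J = 5*3 = 15)
S = -20 (S = -25 + 5 = -20)
G(E) = sqrt(5 + E)
H(k) = I*sqrt(15) (H(k) = sqrt(5 - 20) = sqrt(-15) = I*sqrt(15))
J + H((-2 + 1)*(-3)) = 15 + I*sqrt(15)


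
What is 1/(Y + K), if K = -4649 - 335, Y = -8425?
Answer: -1/13409 ≈ -7.4577e-5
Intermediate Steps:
K = -4984
1/(Y + K) = 1/(-8425 - 4984) = 1/(-13409) = -1/13409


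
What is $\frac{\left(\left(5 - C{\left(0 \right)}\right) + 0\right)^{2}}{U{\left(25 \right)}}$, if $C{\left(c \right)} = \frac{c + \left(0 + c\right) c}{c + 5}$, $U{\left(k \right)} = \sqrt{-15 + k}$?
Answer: $\frac{5 \sqrt{10}}{2} \approx 7.9057$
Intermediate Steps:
$C{\left(c \right)} = \frac{c + c^{2}}{5 + c}$ ($C{\left(c \right)} = \frac{c + c c}{5 + c} = \frac{c + c^{2}}{5 + c}$)
$\frac{\left(\left(5 - C{\left(0 \right)}\right) + 0\right)^{2}}{U{\left(25 \right)}} = \frac{\left(\left(5 - \frac{0 \left(1 + 0\right)}{5 + 0}\right) + 0\right)^{2}}{\sqrt{-15 + 25}} = \frac{\left(\left(5 - 0 \cdot \frac{1}{5} \cdot 1\right) + 0\right)^{2}}{\sqrt{10}} = \left(\left(5 - 0 \cdot \frac{1}{5} \cdot 1\right) + 0\right)^{2} \frac{\sqrt{10}}{10} = \left(\left(5 - 0\right) + 0\right)^{2} \frac{\sqrt{10}}{10} = \left(\left(5 + 0\right) + 0\right)^{2} \frac{\sqrt{10}}{10} = \left(5 + 0\right)^{2} \frac{\sqrt{10}}{10} = 5^{2} \frac{\sqrt{10}}{10} = 25 \frac{\sqrt{10}}{10} = \frac{5 \sqrt{10}}{2}$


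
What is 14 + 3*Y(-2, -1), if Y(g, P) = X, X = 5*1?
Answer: 29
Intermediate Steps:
X = 5
Y(g, P) = 5
14 + 3*Y(-2, -1) = 14 + 3*5 = 14 + 15 = 29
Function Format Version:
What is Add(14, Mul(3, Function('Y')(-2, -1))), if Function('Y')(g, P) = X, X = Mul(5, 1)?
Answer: 29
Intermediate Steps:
X = 5
Function('Y')(g, P) = 5
Add(14, Mul(3, Function('Y')(-2, -1))) = Add(14, Mul(3, 5)) = Add(14, 15) = 29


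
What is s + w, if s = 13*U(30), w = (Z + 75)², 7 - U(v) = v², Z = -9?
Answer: -7253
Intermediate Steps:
U(v) = 7 - v²
w = 4356 (w = (-9 + 75)² = 66² = 4356)
s = -11609 (s = 13*(7 - 1*30²) = 13*(7 - 1*900) = 13*(7 - 900) = 13*(-893) = -11609)
s + w = -11609 + 4356 = -7253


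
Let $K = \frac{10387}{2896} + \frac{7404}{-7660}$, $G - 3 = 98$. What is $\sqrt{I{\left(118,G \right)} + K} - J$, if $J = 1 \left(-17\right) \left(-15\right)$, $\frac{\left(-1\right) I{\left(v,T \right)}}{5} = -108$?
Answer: $-255 + \frac{\sqrt{1043063046102535}}{1386460} \approx -231.71$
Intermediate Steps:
$G = 101$ ($G = 3 + 98 = 101$)
$K = \frac{14530609}{5545840}$ ($K = 10387 \cdot \frac{1}{2896} + 7404 \left(- \frac{1}{7660}\right) = \frac{10387}{2896} - \frac{1851}{1915} = \frac{14530609}{5545840} \approx 2.6201$)
$I{\left(v,T \right)} = 540$ ($I{\left(v,T \right)} = \left(-5\right) \left(-108\right) = 540$)
$J = 255$ ($J = \left(-17\right) \left(-15\right) = 255$)
$\sqrt{I{\left(118,G \right)} + K} - J = \sqrt{540 + \frac{14530609}{5545840}} - 255 = \sqrt{\frac{3009284209}{5545840}} - 255 = \frac{\sqrt{1043063046102535}}{1386460} - 255 = -255 + \frac{\sqrt{1043063046102535}}{1386460}$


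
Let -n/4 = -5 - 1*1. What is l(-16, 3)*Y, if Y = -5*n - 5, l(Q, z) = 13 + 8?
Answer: -2625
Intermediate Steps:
n = 24 (n = -4*(-5 - 1*1) = -4*(-5 - 1) = -4*(-6) = 24)
l(Q, z) = 21
Y = -125 (Y = -5*24 - 5 = -120 - 5 = -125)
l(-16, 3)*Y = 21*(-125) = -2625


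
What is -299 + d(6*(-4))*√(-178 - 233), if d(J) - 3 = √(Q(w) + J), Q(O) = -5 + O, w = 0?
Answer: -299 - √11919 + 3*I*√411 ≈ -408.17 + 60.819*I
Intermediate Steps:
d(J) = 3 + √(-5 + J) (d(J) = 3 + √((-5 + 0) + J) = 3 + √(-5 + J))
-299 + d(6*(-4))*√(-178 - 233) = -299 + (3 + √(-5 + 6*(-4)))*√(-178 - 233) = -299 + (3 + √(-5 - 24))*√(-411) = -299 + (3 + √(-29))*(I*√411) = -299 + (3 + I*√29)*(I*√411) = -299 + I*√411*(3 + I*√29)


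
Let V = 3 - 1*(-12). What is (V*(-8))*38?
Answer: -4560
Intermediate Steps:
V = 15 (V = 3 + 12 = 15)
(V*(-8))*38 = (15*(-8))*38 = -120*38 = -4560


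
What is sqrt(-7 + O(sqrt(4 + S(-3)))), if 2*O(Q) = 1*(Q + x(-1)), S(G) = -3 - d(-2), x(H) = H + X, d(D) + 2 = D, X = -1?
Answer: sqrt(-32 + 2*sqrt(5))/2 ≈ 2.6234*I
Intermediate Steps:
d(D) = -2 + D
x(H) = -1 + H (x(H) = H - 1 = -1 + H)
S(G) = 1 (S(G) = -3 - (-2 - 2) = -3 - 1*(-4) = -3 + 4 = 1)
O(Q) = -1 + Q/2 (O(Q) = (1*(Q + (-1 - 1)))/2 = (1*(Q - 2))/2 = (1*(-2 + Q))/2 = (-2 + Q)/2 = -1 + Q/2)
sqrt(-7 + O(sqrt(4 + S(-3)))) = sqrt(-7 + (-1 + sqrt(4 + 1)/2)) = sqrt(-7 + (-1 + sqrt(5)/2)) = sqrt(-8 + sqrt(5)/2)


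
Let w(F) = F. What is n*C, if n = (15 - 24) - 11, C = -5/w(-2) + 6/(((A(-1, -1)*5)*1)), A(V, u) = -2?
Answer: -38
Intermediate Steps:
C = 19/10 (C = -5/(-2) + 6/((-2*5*1)) = -5*(-½) + 6/((-10*1)) = 5/2 + 6/(-10) = 5/2 + 6*(-⅒) = 5/2 - ⅗ = 19/10 ≈ 1.9000)
n = -20 (n = -9 - 11 = -20)
n*C = -20*19/10 = -38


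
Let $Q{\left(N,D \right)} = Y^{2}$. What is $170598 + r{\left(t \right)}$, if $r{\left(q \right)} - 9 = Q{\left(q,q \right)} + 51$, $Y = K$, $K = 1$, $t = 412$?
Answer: $170659$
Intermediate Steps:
$Y = 1$
$Q{\left(N,D \right)} = 1$ ($Q{\left(N,D \right)} = 1^{2} = 1$)
$r{\left(q \right)} = 61$ ($r{\left(q \right)} = 9 + \left(1 + 51\right) = 9 + 52 = 61$)
$170598 + r{\left(t \right)} = 170598 + 61 = 170659$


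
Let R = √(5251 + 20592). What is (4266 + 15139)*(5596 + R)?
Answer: 108590380 + 19405*√25843 ≈ 1.1171e+8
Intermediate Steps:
R = √25843 ≈ 160.76
(4266 + 15139)*(5596 + R) = (4266 + 15139)*(5596 + √25843) = 19405*(5596 + √25843) = 108590380 + 19405*√25843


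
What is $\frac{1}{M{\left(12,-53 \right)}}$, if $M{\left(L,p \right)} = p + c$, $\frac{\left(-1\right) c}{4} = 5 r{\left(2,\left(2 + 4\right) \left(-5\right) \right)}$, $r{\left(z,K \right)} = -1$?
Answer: $- \frac{1}{33} \approx -0.030303$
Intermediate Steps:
$c = 20$ ($c = - 4 \cdot 5 \left(-1\right) = \left(-4\right) \left(-5\right) = 20$)
$M{\left(L,p \right)} = 20 + p$ ($M{\left(L,p \right)} = p + 20 = 20 + p$)
$\frac{1}{M{\left(12,-53 \right)}} = \frac{1}{20 - 53} = \frac{1}{-33} = - \frac{1}{33}$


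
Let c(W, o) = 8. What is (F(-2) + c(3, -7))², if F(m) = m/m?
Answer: 81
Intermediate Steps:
F(m) = 1
(F(-2) + c(3, -7))² = (1 + 8)² = 9² = 81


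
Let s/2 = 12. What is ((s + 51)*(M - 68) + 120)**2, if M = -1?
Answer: 25553025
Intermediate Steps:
s = 24 (s = 2*12 = 24)
((s + 51)*(M - 68) + 120)**2 = ((24 + 51)*(-1 - 68) + 120)**2 = (75*(-69) + 120)**2 = (-5175 + 120)**2 = (-5055)**2 = 25553025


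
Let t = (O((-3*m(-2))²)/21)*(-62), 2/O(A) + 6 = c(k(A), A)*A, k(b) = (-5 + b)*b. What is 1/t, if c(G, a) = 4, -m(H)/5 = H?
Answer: -37737/62 ≈ -608.66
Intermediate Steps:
k(b) = b*(-5 + b)
m(H) = -5*H
O(A) = 2/(-6 + 4*A)
t = -62/37737 (t = (1/(-3 + 2*(-(-15)*(-2))²*21))*(-62) = ((1/21)/(-3 + 2*(-3*10)²))*(-62) = ((1/21)/(-3 + 2*(-30)²))*(-62) = ((1/21)/(-3 + 2*900))*(-62) = ((1/21)/(-3 + 1800))*(-62) = ((1/21)/1797)*(-62) = ((1/1797)*(1/21))*(-62) = (1/37737)*(-62) = -62/37737 ≈ -0.0016429)
1/t = 1/(-62/37737) = -37737/62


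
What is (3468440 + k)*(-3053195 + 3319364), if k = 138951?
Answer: 960175655079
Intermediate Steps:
(3468440 + k)*(-3053195 + 3319364) = (3468440 + 138951)*(-3053195 + 3319364) = 3607391*266169 = 960175655079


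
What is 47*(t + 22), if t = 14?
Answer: 1692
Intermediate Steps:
47*(t + 22) = 47*(14 + 22) = 47*36 = 1692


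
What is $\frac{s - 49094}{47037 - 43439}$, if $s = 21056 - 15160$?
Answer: $- \frac{21599}{1799} \approx -12.006$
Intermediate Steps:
$s = 5896$
$\frac{s - 49094}{47037 - 43439} = \frac{5896 - 49094}{47037 - 43439} = - \frac{43198}{3598} = \left(-43198\right) \frac{1}{3598} = - \frac{21599}{1799}$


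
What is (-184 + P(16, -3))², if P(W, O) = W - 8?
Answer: 30976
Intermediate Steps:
P(W, O) = -8 + W
(-184 + P(16, -3))² = (-184 + (-8 + 16))² = (-184 + 8)² = (-176)² = 30976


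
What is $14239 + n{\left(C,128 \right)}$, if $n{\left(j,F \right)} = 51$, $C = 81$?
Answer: $14290$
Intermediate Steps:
$14239 + n{\left(C,128 \right)} = 14239 + 51 = 14290$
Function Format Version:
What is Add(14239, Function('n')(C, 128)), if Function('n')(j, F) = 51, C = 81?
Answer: 14290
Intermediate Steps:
Add(14239, Function('n')(C, 128)) = Add(14239, 51) = 14290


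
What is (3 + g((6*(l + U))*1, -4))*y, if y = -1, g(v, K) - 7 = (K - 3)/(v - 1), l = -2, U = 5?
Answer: -163/17 ≈ -9.5882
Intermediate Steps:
g(v, K) = 7 + (-3 + K)/(-1 + v) (g(v, K) = 7 + (K - 3)/(v - 1) = 7 + (-3 + K)/(-1 + v))
(3 + g((6*(l + U))*1, -4))*y = (3 + (-10 - 4 + 7*((6*(-2 + 5))*1))/(-1 + (6*(-2 + 5))*1))*(-1) = (3 + (-10 - 4 + 7*((6*3)*1))/(-1 + (6*3)*1))*(-1) = (3 + (-10 - 4 + 7*(18*1))/(-1 + 18*1))*(-1) = (3 + (-10 - 4 + 7*18)/(-1 + 18))*(-1) = (3 + (-10 - 4 + 126)/17)*(-1) = (3 + (1/17)*112)*(-1) = (3 + 112/17)*(-1) = (163/17)*(-1) = -163/17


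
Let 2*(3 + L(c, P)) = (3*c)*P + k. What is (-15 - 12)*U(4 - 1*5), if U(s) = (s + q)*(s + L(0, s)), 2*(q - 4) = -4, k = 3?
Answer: 135/2 ≈ 67.500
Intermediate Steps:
q = 2 (q = 4 + (½)*(-4) = 4 - 2 = 2)
L(c, P) = -3/2 + 3*P*c/2 (L(c, P) = -3 + ((3*c)*P + 3)/2 = -3 + (3*P*c + 3)/2 = -3 + (3 + 3*P*c)/2 = -3 + (3/2 + 3*P*c/2) = -3/2 + 3*P*c/2)
U(s) = (2 + s)*(-3/2 + s) (U(s) = (s + 2)*(s + (-3/2 + (3/2)*s*0)) = (2 + s)*(s + (-3/2 + 0)) = (2 + s)*(s - 3/2) = (2 + s)*(-3/2 + s))
(-15 - 12)*U(4 - 1*5) = (-15 - 12)*(-3 + (4 - 1*5)² + (4 - 1*5)/2) = -27*(-3 + (4 - 5)² + (4 - 5)/2) = -27*(-3 + (-1)² + (½)*(-1)) = -27*(-3 + 1 - ½) = -27*(-5/2) = 135/2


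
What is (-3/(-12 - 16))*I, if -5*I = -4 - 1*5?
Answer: 27/140 ≈ 0.19286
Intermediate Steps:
I = 9/5 (I = -(-4 - 1*5)/5 = -(-4 - 5)/5 = -1/5*(-9) = 9/5 ≈ 1.8000)
(-3/(-12 - 16))*I = -3/(-12 - 16)*(9/5) = -3/(-28)*(9/5) = -3*(-1/28)*(9/5) = (3/28)*(9/5) = 27/140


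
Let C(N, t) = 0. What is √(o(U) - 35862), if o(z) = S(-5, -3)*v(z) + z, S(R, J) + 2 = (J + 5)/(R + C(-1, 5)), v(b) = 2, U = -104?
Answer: I*√899270/5 ≈ 189.66*I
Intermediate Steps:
S(R, J) = -2 + (5 + J)/R (S(R, J) = -2 + (J + 5)/(R + 0) = -2 + (5 + J)/R)
o(z) = -24/5 + z (o(z) = ((5 - 3 - 2*(-5))/(-5))*2 + z = -(5 - 3 + 10)/5*2 + z = -⅕*12*2 + z = -12/5*2 + z = -24/5 + z)
√(o(U) - 35862) = √((-24/5 - 104) - 35862) = √(-544/5 - 35862) = √(-179854/5) = I*√899270/5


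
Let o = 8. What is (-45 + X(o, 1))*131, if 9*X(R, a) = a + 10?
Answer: -51614/9 ≈ -5734.9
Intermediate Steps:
X(R, a) = 10/9 + a/9 (X(R, a) = (a + 10)/9 = (10 + a)/9 = 10/9 + a/9)
(-45 + X(o, 1))*131 = (-45 + (10/9 + (1/9)*1))*131 = (-45 + (10/9 + 1/9))*131 = (-45 + 11/9)*131 = -394/9*131 = -51614/9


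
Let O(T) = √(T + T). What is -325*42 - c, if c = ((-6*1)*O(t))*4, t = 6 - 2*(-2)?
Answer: -13650 + 48*√5 ≈ -13543.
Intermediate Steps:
t = 10 (t = 6 + 4 = 10)
O(T) = √2*√T (O(T) = √(2*T) = √2*√T)
c = -48*√5 (c = ((-6*1)*(√2*√10))*4 = -12*√5*4 = -48*√5 ≈ -107.33)
-325*42 - c = -325*42 - (-48)*√5 = -13650 + 48*√5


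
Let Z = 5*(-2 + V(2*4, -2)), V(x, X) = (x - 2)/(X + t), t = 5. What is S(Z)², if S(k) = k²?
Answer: 0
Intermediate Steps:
V(x, X) = (-2 + x)/(5 + X) (V(x, X) = (x - 2)/(X + 5) = (-2 + x)/(5 + X))
Z = 0 (Z = 5*(-2 + (-2 + 2*4)/(5 - 2)) = 5*(-2 + (-2 + 8)/3) = 5*(-2 + (⅓)*6) = 5*(-2 + 2) = 5*0 = 0)
S(Z)² = (0²)² = 0² = 0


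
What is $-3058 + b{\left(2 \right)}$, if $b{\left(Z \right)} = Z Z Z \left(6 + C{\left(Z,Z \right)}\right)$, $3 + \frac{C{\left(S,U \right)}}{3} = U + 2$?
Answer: $-2986$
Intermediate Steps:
$C{\left(S,U \right)} = -3 + 3 U$ ($C{\left(S,U \right)} = -9 + 3 \left(U + 2\right) = -9 + 3 \left(2 + U\right) = -9 + \left(6 + 3 U\right) = -3 + 3 U$)
$b{\left(Z \right)} = Z^{3} \left(3 + 3 Z\right)$ ($b{\left(Z \right)} = Z Z Z \left(6 + \left(-3 + 3 Z\right)\right) = Z^{2} Z \left(3 + 3 Z\right) = Z^{3} \left(3 + 3 Z\right)$)
$-3058 + b{\left(2 \right)} = -3058 + 3 \cdot 2^{3} \left(1 + 2\right) = -3058 + 3 \cdot 8 \cdot 3 = -3058 + 72 = -2986$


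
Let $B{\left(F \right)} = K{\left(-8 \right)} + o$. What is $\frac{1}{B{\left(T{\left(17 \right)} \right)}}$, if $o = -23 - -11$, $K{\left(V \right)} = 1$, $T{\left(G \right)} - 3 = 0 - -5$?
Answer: $- \frac{1}{11} \approx -0.090909$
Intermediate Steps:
$T{\left(G \right)} = 8$ ($T{\left(G \right)} = 3 + \left(0 - -5\right) = 3 + \left(0 + 5\right) = 3 + 5 = 8$)
$o = -12$ ($o = -23 + 11 = -12$)
$B{\left(F \right)} = -11$ ($B{\left(F \right)} = 1 - 12 = -11$)
$\frac{1}{B{\left(T{\left(17 \right)} \right)}} = \frac{1}{-11} = - \frac{1}{11}$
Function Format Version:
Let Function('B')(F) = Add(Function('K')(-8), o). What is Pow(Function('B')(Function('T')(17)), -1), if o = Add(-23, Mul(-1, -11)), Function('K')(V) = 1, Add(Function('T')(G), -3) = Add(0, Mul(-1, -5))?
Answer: Rational(-1, 11) ≈ -0.090909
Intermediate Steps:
Function('T')(G) = 8 (Function('T')(G) = Add(3, Add(0, Mul(-1, -5))) = Add(3, Add(0, 5)) = Add(3, 5) = 8)
o = -12 (o = Add(-23, 11) = -12)
Function('B')(F) = -11 (Function('B')(F) = Add(1, -12) = -11)
Pow(Function('B')(Function('T')(17)), -1) = Pow(-11, -1) = Rational(-1, 11)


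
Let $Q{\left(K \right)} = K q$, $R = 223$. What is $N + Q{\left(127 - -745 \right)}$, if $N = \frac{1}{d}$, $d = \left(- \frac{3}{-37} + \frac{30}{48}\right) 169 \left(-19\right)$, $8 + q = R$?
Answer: $\frac{125817640224}{671099} \approx 1.8748 \cdot 10^{5}$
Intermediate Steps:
$q = 215$ ($q = -8 + 223 = 215$)
$d = - \frac{671099}{296}$ ($d = \left(\left(-3\right) \left(- \frac{1}{37}\right) + 30 \cdot \frac{1}{48}\right) 169 \left(-19\right) = \left(\frac{3}{37} + \frac{5}{8}\right) 169 \left(-19\right) = \frac{209}{296} \cdot 169 \left(-19\right) = \frac{35321}{296} \left(-19\right) = - \frac{671099}{296} \approx -2267.2$)
$Q{\left(K \right)} = 215 K$ ($Q{\left(K \right)} = K 215 = 215 K$)
$N = - \frac{296}{671099}$ ($N = \frac{1}{- \frac{671099}{296}} = - \frac{296}{671099} \approx -0.00044107$)
$N + Q{\left(127 - -745 \right)} = - \frac{296}{671099} + 215 \left(127 - -745\right) = - \frac{296}{671099} + 215 \left(127 + 745\right) = - \frac{296}{671099} + 215 \cdot 872 = - \frac{296}{671099} + 187480 = \frac{125817640224}{671099}$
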